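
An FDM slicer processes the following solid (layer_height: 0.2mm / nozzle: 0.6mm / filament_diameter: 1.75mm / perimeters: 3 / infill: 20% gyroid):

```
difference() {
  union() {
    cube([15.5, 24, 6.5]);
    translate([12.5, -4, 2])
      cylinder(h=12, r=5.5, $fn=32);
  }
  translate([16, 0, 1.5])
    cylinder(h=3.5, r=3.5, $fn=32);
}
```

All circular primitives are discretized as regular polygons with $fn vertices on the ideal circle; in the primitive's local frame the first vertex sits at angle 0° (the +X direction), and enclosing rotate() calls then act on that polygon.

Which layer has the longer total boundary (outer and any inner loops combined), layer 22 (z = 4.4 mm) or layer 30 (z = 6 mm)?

Layer 22 (z = 4.4): the cube (footprint 15.5×24) is included at this height (perimeter 79.00 mm); the r=5.5 cylinder at (12.5, -4) gives a regular 32-gon of circumradius 5.5 (constant along its height) (perimeter = 2·32·5.500·sin(180°/32) = 34.50 mm); Merging all regions: the regions partially overlap (shared area 7.40 mm²), so the edge portions inside another operand are dropped and the merged outline is re-measured after clipping — boundary = 98.84 mm; the r=3.5 cylinder at (16, 0) contributes a regular 32-gon of circumradius 3.5 (perimeter = 2·32·3.500·sin(180°/32) = 21.96 mm); Subtracting the remaining from the first: starting from that combined region, the r=3.5 cylinder at (16, 0) partially overlaps it — only the 22.04 mm² overlap (of its 38.24 mm²) is removed, clipping the outline — boundary = 104.08 mm. So its perimeter = 104.08 mm. Layer 30 (z = 6): the cube (footprint 15.5×24) is included at this height (perimeter 79.00 mm); the cylinder at (12.5, -4): section is a regular 32-gon, circumradius r=5.5 (perimeter = 2·32·5.500·sin(180°/32) = 34.50 mm); Combining (union): the regions partially overlap (shared area 7.40 mm²), so the edge portions inside another operand are dropped and the merged outline is re-measured after clipping — boundary = 98.84 mm; the cylinder at (16, 0) does not reach this height (z outside [1.5, 5]); After the difference (first − rest): none of the subtracted shapes is present at this height, so that combined region is unchanged — boundary = 98.84 mm. So its perimeter = 98.84 mm. Layer 22 is larger (104.08 vs 98.84 mm).

layer 22 (z = 4.4 mm)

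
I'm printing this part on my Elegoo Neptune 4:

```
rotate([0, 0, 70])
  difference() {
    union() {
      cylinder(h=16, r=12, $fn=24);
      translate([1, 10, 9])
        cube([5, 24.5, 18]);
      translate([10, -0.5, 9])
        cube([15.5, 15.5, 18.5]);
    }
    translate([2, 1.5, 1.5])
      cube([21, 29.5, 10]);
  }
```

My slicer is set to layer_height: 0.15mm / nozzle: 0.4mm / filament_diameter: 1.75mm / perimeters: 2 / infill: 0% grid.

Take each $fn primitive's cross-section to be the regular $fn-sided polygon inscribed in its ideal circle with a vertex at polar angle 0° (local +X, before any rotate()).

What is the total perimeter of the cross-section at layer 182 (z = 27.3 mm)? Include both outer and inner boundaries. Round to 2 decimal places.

At z = 27.3 mm: the cylinder does not reach this height (z outside [0, 16]); the cube at (1, 10) does not reach this height (z outside [9, 27]); the cube at (10, -0.5) is present — its section is the full 15.5×15.5 rectangle (perimeter 62.00 mm); Taking the union: only the 15.5×15.5 cube at (10, -0.5) is present, so the union is just that shape — boundary = 62.00 mm; the cube at (2, 1.5) is absent (z outside [1.5, 11.5]); After the difference (first − rest): none of the subtracted shapes is present at this height, so the result so far is unchanged — boundary = 62.00 mm; (rotated 70° about Z; rotation is an isometry so areas/perimeters/island counts are preserved). Overall, the cross-section is a single solid region. Total boundary length (outer) = 62.00 mm.

62.00 mm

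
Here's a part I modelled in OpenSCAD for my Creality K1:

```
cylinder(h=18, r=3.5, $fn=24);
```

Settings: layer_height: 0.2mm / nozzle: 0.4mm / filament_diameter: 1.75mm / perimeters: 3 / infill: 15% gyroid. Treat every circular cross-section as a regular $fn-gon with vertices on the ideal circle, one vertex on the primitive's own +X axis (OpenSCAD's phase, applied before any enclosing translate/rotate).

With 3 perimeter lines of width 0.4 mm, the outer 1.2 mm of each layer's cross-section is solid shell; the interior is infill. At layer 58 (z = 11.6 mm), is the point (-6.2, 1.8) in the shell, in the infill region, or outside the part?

outside

At z = 11.6 mm: the cylinder: section is a regular 24-gon, circumradius r=3.5. Overall, the cross-section is a single solid region. The nearest boundary edge runs (-3.03, 1.75)→(-3.38, 0.91); distance from the point to it = 2.96 mm. The point is not inside any of the regions above, so it lies outside the cross-section (2.96 mm from the nearest boundary).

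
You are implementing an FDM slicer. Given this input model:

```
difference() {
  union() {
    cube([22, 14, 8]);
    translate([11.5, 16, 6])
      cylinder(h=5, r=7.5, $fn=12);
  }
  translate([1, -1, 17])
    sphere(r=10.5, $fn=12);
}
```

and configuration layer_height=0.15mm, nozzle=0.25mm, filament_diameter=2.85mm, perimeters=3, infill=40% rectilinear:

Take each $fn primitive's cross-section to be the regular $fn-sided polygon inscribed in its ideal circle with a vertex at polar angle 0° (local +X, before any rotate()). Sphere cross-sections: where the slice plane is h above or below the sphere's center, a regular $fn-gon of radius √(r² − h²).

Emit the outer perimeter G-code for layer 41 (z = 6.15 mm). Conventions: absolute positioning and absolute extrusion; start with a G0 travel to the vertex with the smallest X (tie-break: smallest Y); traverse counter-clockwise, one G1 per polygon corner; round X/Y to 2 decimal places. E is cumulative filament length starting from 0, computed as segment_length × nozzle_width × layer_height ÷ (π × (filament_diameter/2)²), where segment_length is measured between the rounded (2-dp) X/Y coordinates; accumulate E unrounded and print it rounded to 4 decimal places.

G0 X0.00 Y0.00 Z6.15
G1 X22.00 Y0.00 E0.1293
G1 X22.00 Y14.00 E0.2116
G1 X18.46 Y14.00 E0.2324
G1 X19.00 Y16.00 E0.2446
G1 X18.00 Y19.75 E0.2674
G1 X15.25 Y22.50 E0.2903
G1 X11.50 Y23.50 E0.3131
G1 X7.75 Y22.50 E0.3359
G1 X5.00 Y19.75 E0.3588
G1 X4.00 Y16.00 E0.3816
G1 X4.54 Y14.00 E0.3938
G1 X0.00 Y14.00 E0.4204
G1 X0.00 Y0.00 E0.5027

At z = 6.15 mm: the 22×14 cube contributes its full rectangle; the r=7.5 cylinder at (11.5, 16) gives a regular 12-gon of circumradius 7.5 (constant along its height); Merging all regions: the regions partially overlap (shared area 55.45 mm²), so overlapping operands fuse into one piece — 1 connected region; the sphere at (1, -1) does not reach this height (|z−center|=10.850 > r=10.5); Taking the first minus the rest: none of the subtracted shapes is present at this height, so the result so far is unchanged — 1 connected region. The outline is a single polygon with 13 vertices. Extrusion per mm of travel: 0.25 × 0.15 / (π × 1.425²) = 0.005878. Accumulating E over each segment gives final E = 0.5027.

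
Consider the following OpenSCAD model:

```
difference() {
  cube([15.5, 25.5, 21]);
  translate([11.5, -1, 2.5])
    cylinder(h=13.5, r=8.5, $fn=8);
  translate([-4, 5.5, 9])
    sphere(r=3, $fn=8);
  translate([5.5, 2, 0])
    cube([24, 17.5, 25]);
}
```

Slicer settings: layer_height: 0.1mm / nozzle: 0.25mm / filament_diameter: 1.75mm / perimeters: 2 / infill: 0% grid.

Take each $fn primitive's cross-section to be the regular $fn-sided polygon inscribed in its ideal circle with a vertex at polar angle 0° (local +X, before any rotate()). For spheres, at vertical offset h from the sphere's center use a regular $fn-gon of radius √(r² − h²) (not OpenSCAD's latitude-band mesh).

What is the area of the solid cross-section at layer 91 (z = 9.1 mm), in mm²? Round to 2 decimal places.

At z = 9.1 mm: the cube is present — its section is the full 15.5×25.5 rectangle (area 395.25 mm²); the cylinder at (11.5, -1): section is a regular 8-gon, circumradius r=8.5 (area = (8/2)·8.500²·sin(360°/8) = 204.35 mm²); the r=3 sphere at (-4, 5.5) contributes a regular 8-gon of circumradius √(3²−0.1²) = 2.998 (area = (8/2)·2.998²·sin(360°/8) = 25.43 mm²); the cube at (5.5, 2) (footprint 24×17.5) is included at this height (area 420.00 mm²); Subtracting the remaining from the first: starting from the 15.5×25.5 cube (395.25 mm²), the r=8.5 cylinder at (11.5, -1) partially overlaps it — only the 69.48 mm² overlap (of its 204.35 mm²) is removed, clipping the outline; the r=3 sphere at (-4, 5.5) misses the remaining region (no effect); the 24×17.5 cube at (5.5, 2) partially overlaps it — only the 130.77 mm² overlap (of its 420.00 mm²) is removed, clipping the outline — area = 195.00 mm². Overall, the cross-section is a single solid region. Net area = 195.00 mm².

195.00 mm²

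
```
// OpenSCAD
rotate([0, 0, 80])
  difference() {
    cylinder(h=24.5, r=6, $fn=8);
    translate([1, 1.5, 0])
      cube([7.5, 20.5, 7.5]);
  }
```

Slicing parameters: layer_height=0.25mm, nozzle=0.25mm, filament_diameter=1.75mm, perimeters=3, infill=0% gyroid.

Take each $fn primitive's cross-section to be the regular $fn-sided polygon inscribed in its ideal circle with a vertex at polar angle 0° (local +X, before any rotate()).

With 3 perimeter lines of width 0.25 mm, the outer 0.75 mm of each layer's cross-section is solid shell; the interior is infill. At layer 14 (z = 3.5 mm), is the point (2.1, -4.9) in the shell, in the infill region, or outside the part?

At z = 3.5 mm: the r=6 cylinder contributes a regular 8-gon of circumradius 6; the cube at (1, 1.5) is present — its section is the full 7.5×20.5 rectangle; Taking the first minus the rest: starting from the r=6 cylinder, the 7.5×20.5 cube at (1, 1.5) partially overlaps it — only the 12.63 mm² overlap (of its 153.75 mm²) is removed, clipping the outline — 1 connected region; (rotated 80° about Z; rotation is an isometry so areas/perimeters/island counts are preserved). Overall, the cross-section is a single solid region. Undo the 80° rotation: the query point maps to (-4.461, -2.919) in the un-rotated model frame. The nearest boundary edge runs (-4.24, -4.24)→(-6.00, 0.00); distance from the point to it = 0.30 mm. The point is inside the cross-section, 0.30 mm from the nearest boundary — within the 0.75 mm shell band (3 × 0.25).

shell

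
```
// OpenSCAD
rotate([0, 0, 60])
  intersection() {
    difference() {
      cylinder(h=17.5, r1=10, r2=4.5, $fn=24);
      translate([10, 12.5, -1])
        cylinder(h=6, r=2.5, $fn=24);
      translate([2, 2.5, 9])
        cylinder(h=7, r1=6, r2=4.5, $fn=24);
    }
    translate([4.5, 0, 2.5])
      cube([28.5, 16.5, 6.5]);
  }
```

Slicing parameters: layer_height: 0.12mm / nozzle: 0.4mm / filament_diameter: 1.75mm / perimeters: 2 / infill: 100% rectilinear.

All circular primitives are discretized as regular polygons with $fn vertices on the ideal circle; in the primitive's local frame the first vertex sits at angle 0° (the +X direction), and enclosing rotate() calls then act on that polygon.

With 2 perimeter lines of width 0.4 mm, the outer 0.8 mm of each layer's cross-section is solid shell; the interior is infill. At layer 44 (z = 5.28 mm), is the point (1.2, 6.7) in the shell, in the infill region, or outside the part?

infill

At z = 5.28 mm: the cone contributes a regular 24-gon of circumradius 8.341 (interpolated between r1=10 and r2=4.5 at t=0.302); the cylinder at (10, 12.5) does not reach this height (z outside [-1, 5]); the cone at (2, 2.5) does not reach this height (z outside [9, 16]); After the difference (first − rest): none of the subtracted shapes is present at this height, so the cone is unchanged — 1 connected region; the cube at (4.5, 0) (footprint 28.5×16.5) is included at this height; Taking the intersection: the 28.5×16.5 cube at (4.5, 0) partially overlaps the result so far; clipping to the common part keeps 18.61 mm² — 1 connected region; (rotated 60° about Z; rotation is an isometry so areas/perimeters/island counts are preserved). Overall, the cross-section is a single solid region. Undo the 60° rotation: the query point maps to (6.402, 2.311) in the un-rotated model frame. The nearest boundary edge runs (7.22, 4.17)→(8.06, 2.16); distance from the point to it = 1.47 mm. The point is inside the cross-section and 1.47 mm from the nearest boundary — more than the 0.8 mm shell width (2 × 0.4), so it's in the infill interior.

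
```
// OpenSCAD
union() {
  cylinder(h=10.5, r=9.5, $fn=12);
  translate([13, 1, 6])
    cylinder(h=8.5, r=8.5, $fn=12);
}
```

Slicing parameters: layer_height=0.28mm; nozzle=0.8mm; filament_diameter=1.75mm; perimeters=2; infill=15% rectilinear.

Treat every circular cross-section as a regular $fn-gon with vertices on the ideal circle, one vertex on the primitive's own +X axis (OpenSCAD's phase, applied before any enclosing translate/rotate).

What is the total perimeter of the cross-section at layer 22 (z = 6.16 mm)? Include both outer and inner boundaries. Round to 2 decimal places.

85.85 mm

At z = 6.16 mm: the r=9.5 cylinder contributes a regular 12-gon of circumradius 9.5 (perimeter = 2·12·9.500·sin(180°/12) = 59.01 mm); the cylinder at (13, 1): section is a regular 12-gon, circumradius r=8.5 (perimeter = 2·12·8.500·sin(180°/12) = 52.80 mm); Combining (union): the regions partially overlap (shared area 36.91 mm²), so the edge portions inside another operand are dropped and the merged outline is re-measured after clipping — boundary = 85.85 mm. Overall, the cross-section is a single solid region. Total boundary length (outer) = 85.85 mm.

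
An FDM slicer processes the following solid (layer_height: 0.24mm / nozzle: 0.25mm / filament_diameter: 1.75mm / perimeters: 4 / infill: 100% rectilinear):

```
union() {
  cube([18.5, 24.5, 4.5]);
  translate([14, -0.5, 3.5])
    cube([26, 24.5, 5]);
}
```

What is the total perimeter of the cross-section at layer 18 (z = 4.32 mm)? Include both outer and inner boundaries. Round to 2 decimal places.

At z = 4.32 mm: the cube (footprint 18.5×24.5) is included at this height (perimeter 86.00 mm); the cube at (14, -0.5) is present — its section is the full 26×24.5 rectangle (perimeter 101.00 mm); Taking the union: the regions partially overlap (shared area 108.00 mm²), so the edge portions inside another operand are dropped and the merged outline is re-measured after clipping — boundary = 130.00 mm. Overall, the cross-section is a single solid region. Total boundary length (outer) = 130.00 mm.

130.00 mm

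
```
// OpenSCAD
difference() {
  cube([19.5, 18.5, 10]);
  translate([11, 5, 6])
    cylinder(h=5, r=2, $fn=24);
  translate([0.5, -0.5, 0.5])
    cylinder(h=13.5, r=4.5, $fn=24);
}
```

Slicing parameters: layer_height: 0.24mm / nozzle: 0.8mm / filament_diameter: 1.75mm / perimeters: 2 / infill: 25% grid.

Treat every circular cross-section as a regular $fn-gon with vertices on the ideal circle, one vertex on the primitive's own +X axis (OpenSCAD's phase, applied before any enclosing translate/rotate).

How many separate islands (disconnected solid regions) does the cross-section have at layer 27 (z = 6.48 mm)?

1

At z = 6.48 mm: the 19.5×18.5 cube contributes its full rectangle; the r=2 cylinder at (11, 5) contributes a regular 24-gon of circumradius 2; the r=4.5 cylinder at (0.5, -0.5) gives a regular 24-gon of circumradius 4.5 (constant along its height); Taking the first minus the rest: starting from the 19.5×18.5 cube, the r=2 cylinder at (11, 5) lies wholly inside it (removes its full 12.42 mm² and its 12.53 mm outline becomes a hole wall); the r=4.5 cylinder at (0.5, -0.5) partially overlaps it — only the 15.47 mm² overlap (of its 62.89 mm²) is removed, clipping the outline — 1 connected region with 1 hole. Overall, the cross-section is one region with 1 hole. Island count = 1.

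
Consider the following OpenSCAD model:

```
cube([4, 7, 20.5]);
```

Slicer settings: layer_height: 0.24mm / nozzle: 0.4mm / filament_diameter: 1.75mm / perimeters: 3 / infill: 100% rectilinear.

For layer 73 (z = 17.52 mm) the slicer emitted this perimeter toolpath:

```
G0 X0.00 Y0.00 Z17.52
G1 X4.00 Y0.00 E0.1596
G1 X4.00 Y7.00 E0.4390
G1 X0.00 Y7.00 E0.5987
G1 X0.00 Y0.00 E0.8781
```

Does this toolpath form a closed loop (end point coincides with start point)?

yes

Start point (G0): (0.00, 0.00). End point (last G1): the path returns to the start — closed.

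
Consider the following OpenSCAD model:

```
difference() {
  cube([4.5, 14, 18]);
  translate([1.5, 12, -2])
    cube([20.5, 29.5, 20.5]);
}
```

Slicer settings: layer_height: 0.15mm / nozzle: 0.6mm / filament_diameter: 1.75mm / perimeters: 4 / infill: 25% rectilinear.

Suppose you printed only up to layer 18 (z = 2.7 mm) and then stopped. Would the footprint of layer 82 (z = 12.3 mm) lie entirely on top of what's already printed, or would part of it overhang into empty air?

Compare the two slices. At z = 2.7: the cube is present — its section is the full 4.5×14 rectangle (area 63.00 mm²); the cube at (1.5, 12) is present — its section is the full 20.5×29.5 rectangle (area 604.75 mm²); After the difference (first − rest): starting from the 4.5×14 cube (63.00 mm²), the 20.5×29.5 cube at (1.5, 12) partially overlaps it — only the 6.00 mm² overlap (of its 604.75 mm²) is removed, clipping the outline — area = 57.00 mm². At z = 12.3: the cube (footprint 4.5×14) is included at this height (area 63.00 mm²); the cube at (1.5, 12) (footprint 20.5×29.5) is included at this height (area 604.75 mm²); Subtracting the remaining from the first: starting from the 4.5×14 cube (63.00 mm²), the 20.5×29.5 cube at (1.5, 12) partially overlaps it — only the 6.00 mm² overlap (of its 604.75 mm²) is removed, clipping the outline — area = 57.00 mm². Checking containment: the cross-section at z = 12.3 is a subset of the cross-section at z = 2.7.

entirely on top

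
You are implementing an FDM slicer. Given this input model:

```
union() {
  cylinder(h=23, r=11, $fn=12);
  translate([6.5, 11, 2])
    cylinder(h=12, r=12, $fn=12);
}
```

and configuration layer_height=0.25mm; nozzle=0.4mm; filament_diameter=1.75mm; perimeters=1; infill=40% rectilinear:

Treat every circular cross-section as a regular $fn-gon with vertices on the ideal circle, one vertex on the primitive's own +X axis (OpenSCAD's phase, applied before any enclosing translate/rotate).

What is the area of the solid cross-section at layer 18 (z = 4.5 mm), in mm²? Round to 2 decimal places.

At z = 4.5 mm: the r=11 cylinder contributes a regular 12-gon of circumradius 11 (area = (12/2)·11.000²·sin(360°/12) = 363.00 mm²); the cylinder at (6.5, 11): section is a regular 12-gon, circumradius r=12 (area = (12/2)·12.000²·sin(360°/12) = 432.00 mm²); Merging all regions: the regions partially overlap — summed areas 795.00 mm² minus the doubly-counted overlap 125.26 mm² gives 669.74 mm² — area = 669.74 mm². Overall, the cross-section is a single solid region. Net area = 669.74 mm².

669.74 mm²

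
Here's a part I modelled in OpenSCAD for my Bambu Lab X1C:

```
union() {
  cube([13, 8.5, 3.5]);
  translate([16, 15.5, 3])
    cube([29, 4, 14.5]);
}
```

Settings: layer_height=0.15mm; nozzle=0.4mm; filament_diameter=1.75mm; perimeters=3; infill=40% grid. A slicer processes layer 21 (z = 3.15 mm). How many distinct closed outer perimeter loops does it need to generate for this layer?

2

At z = 3.15 mm: the cube (footprint 13×8.5) is included at this height; the cube at (16, 15.5) is present — its section is the full 29×4 rectangle; Combining (union): the 2 present regions are separate (no shared area or edge), so areas and boundary lengths simply add and each stays a separate island — 2 connected regions. The result has 2 disconnected regions.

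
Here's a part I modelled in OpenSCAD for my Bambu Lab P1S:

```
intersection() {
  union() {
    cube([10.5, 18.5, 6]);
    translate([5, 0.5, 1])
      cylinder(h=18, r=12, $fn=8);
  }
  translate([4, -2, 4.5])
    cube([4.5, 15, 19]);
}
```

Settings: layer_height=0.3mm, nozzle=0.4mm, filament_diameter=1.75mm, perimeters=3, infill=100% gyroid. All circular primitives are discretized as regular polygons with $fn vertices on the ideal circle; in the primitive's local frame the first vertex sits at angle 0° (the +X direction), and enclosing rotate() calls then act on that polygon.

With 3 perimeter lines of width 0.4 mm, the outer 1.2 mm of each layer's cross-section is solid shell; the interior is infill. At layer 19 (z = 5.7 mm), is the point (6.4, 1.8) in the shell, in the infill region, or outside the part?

infill

At z = 5.7 mm: the cube is present — its section is the full 10.5×18.5 rectangle; the r=12 cylinder at (5, 0.5) contributes a regular 8-gon of circumradius 12; Taking the union: the regions partially overlap (shared area 119.81 mm²), so overlapping operands fuse into one piece — 1 connected region; the cube at (4, -2) (footprint 4.5×15) is included at this height; After intersecting: the 4.5×15 cube at (4, -2) lies inside the result so far, so the common part is the 4.5×15 cube at (4, -2) itself — 1 connected region. Overall, the cross-section is a single solid region. The nearest boundary edge runs (8.50, 13.00)→(8.50, -2.00); distance from the point to it = 2.10 mm. The point is inside the cross-section and 2.10 mm from the nearest boundary — more than the 1.2 mm shell width (3 × 0.4), so it's in the infill interior.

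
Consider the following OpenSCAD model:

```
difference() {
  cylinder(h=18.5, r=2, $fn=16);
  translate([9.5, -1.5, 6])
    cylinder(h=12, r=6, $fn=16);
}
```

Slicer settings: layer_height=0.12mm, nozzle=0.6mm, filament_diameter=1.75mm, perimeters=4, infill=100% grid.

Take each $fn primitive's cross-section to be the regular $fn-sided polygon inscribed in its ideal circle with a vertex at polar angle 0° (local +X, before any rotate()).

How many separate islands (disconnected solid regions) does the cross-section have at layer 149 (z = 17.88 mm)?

1

At z = 17.88 mm: the r=2 cylinder gives a regular 16-gon of circumradius 2 (constant along its height); the r=6 cylinder at (9.5, -1.5) gives a regular 16-gon of circumradius 6 (constant along its height); Subtracting the remaining from the first: starting from the r=2 cylinder, the r=6 cylinder at (9.5, -1.5) misses the remaining region (no effect) — 1 connected region. Overall, the cross-section is a single solid region. Island count = 1.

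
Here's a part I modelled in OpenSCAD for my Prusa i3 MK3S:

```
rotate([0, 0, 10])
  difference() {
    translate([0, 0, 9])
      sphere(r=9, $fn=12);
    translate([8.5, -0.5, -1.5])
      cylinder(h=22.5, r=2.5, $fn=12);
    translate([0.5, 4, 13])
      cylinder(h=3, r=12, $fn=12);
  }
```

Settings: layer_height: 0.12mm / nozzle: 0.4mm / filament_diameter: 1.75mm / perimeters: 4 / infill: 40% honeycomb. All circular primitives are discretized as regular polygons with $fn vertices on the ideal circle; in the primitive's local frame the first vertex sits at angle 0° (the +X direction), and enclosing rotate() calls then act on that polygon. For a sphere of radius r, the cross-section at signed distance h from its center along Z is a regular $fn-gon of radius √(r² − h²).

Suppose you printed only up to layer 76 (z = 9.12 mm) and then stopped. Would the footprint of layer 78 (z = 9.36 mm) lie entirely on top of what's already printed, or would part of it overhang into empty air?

entirely on top

Compare the two slices. At z = 9.12: the r=9 sphere slices to a regular 12-gon of circumradius 8.999 (√(r²−h²) with h=0.12 from center) (area = (12/2)·8.999²·sin(360°/12) = 242.96 mm²); the r=2.5 cylinder at (8.5, -0.5) gives a regular 12-gon of circumradius 2.5 (constant along its height) (area = (12/2)·2.500²·sin(360°/12) = 18.75 mm²); the cylinder at (0.5, 4) is not intersected at this z (z outside [13, 16]); Taking the first minus the rest: starting from the r=9 sphere (242.96 mm²), the r=2.5 cylinder at (8.5, -0.5) partially overlaps it — only the 10.14 mm² overlap (of its 18.75 mm²) is removed, clipping the outline — area = 232.82 mm²; (whole slice rotated 10° about Z — lengths, areas and connectivity unchanged). At z = 9.36: the r=9 sphere contributes a regular 12-gon of circumradius √(9²−0.36²) = 8.993 (area = (12/2)·8.993²·sin(360°/12) = 242.61 mm²); the r=2.5 cylinder at (8.5, -0.5) contributes a regular 12-gon of circumradius 2.5 (area = (12/2)·2.500²·sin(360°/12) = 18.75 mm²); the cylinder at (0.5, 4) is absent (z outside [13, 16]); After the difference (first − rest): starting from the r=9 sphere (242.61 mm²), the r=2.5 cylinder at (8.5, -0.5) partially overlaps it — only the 10.11 mm² overlap (of its 18.75 mm²) is removed, clipping the outline — area = 232.50 mm²; (whole slice rotated 10° about Z — lengths, areas and connectivity unchanged). Checking containment: the cross-section at z = 9.36 is a subset of the cross-section at z = 9.12.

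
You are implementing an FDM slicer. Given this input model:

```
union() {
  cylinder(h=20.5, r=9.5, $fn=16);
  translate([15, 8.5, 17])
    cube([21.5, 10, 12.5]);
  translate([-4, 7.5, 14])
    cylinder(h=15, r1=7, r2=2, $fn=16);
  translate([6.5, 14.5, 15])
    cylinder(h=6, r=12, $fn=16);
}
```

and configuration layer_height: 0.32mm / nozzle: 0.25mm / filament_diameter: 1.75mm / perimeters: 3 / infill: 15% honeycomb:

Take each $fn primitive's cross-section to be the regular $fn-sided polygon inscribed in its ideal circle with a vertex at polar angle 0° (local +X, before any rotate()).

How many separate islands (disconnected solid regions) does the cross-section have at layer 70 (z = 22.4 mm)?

At z = 22.4 mm: the cylinder is not intersected at this z (z outside [0, 20.5]); the 21.5×10 cube at (15, 8.5) contributes its full rectangle; the cone at (-4, 7.5): at t=0.560 of its height the radius interpolates to r₁+(r₂−r₁)t = 4.200, giving a regular 16-gon of that circumradius; the cylinder at (6.5, 14.5) is not intersected at this z (z outside [15, 21]); Combining (union): the 2 present regions are separate (no shared area or edge), so areas and boundary lengths simply add and each stays a separate island — 2 connected regions. Overall, the cross-section has 2 separate islands. Island count = 2.

2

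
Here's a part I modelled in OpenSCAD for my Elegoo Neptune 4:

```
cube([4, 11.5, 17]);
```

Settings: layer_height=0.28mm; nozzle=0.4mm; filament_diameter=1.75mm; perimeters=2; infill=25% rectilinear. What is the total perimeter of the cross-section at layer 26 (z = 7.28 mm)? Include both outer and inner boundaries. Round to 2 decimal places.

At z = 7.28 mm: the cube is present — its section is the full 4×11.5 rectangle (perimeter 31.00 mm). Overall, the cross-section is a single solid region. Total boundary length (outer) = 31.00 mm.

31.00 mm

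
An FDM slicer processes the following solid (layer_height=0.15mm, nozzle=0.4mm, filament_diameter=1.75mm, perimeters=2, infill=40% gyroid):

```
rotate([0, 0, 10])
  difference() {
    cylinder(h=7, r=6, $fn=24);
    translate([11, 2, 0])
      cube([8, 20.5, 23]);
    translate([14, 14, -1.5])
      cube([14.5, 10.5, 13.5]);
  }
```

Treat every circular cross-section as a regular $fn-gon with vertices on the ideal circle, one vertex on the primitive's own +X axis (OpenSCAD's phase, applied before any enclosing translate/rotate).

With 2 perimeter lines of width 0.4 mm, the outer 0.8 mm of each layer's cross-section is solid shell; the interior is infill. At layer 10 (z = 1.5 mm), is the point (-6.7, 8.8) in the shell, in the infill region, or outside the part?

At z = 1.5 mm: the cylinder: section is a regular 24-gon, circumradius r=6; the cube at (11, 2) is present — its section is the full 8×20.5 rectangle; the 14.5×10.5 cube at (14, 14) contributes its full rectangle; Subtracting the remaining from the first: starting from the r=6 cylinder, the 8×20.5 cube at (11, 2) misses the remaining region (no effect); the 14.5×10.5 cube at (14, 14) misses the remaining region (no effect) — 1 connected region; (whole slice rotated 10° about Z — lengths, areas and connectivity unchanged). Overall, the cross-section is a single solid region. Undo the 10° rotation: the query point maps to (-5.070, 9.830) in the un-rotated model frame. The nearest boundary edge runs (-4.24, 4.24)→(-3.00, 5.20); distance from the point to it = 5.07 mm. The point is not inside any of the regions above, so it lies outside the cross-section (5.07 mm from the nearest boundary).

outside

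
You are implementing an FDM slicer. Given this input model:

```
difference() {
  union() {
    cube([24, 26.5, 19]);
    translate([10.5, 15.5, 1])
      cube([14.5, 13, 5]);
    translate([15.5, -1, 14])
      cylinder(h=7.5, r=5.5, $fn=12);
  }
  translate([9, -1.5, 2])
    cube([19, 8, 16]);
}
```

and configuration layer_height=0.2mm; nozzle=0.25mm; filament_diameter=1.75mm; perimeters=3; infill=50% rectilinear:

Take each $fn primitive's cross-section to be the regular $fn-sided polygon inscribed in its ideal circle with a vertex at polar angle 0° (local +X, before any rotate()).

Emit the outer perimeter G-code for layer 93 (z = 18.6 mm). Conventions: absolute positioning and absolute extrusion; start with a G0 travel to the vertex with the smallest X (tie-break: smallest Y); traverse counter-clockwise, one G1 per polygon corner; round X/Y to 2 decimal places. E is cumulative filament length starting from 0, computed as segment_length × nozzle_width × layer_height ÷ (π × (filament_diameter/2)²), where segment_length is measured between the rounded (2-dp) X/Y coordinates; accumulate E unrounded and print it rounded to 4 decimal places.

At z = 18.6 mm: the cube (footprint 24×26.5) is included at this height; the cube at (10.5, 15.5) is absent (z outside [1, 6]); the cylinder at (15.5, -1): section is a regular 12-gon, circumradius r=5.5; Combining (union): the regions partially overlap (shared area 34.64 mm²), so overlapping operands fuse into one piece — 1 connected region; the cube at (9, -1.5) does not reach this height (z outside [2, 18]); After the difference (first − rest): none of the subtracted shapes is present at this height, so that combined region is unchanged — 1 connected region. The outline is a single polygon with 13 vertices. Extrusion per mm of travel: 0.25 × 0.2 / (π × 0.875²) = 0.020788. Accumulating E over each segment gives final E = 2.2801.

G0 X0.00 Y0.00 Z18.60
G1 X10.27 Y0.00 E0.2135
G1 X10.00 Y-1.00 E0.2350
G1 X10.74 Y-3.75 E0.2942
G1 X12.75 Y-5.76 E0.3533
G1 X15.50 Y-6.50 E0.4125
G1 X18.25 Y-5.76 E0.4717
G1 X20.26 Y-3.75 E0.5308
G1 X21.00 Y-1.00 E0.5900
G1 X20.73 Y0.00 E0.6115
G1 X24.00 Y0.00 E0.6795
G1 X24.00 Y26.50 E1.2304
G1 X0.00 Y26.50 E1.7293
G1 X0.00 Y0.00 E2.2801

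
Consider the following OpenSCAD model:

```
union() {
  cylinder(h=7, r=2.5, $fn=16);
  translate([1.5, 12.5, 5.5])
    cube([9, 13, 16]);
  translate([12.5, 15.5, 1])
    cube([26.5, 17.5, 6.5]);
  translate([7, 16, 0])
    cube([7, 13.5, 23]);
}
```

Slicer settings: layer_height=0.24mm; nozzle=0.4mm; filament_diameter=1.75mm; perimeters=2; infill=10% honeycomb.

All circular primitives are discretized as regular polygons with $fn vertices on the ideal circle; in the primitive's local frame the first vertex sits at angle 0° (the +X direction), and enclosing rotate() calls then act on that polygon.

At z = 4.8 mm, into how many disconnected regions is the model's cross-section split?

At z = 4.8 mm: the r=2.5 cylinder contributes a regular 16-gon of circumradius 2.5; the cube at (1.5, 12.5) is not intersected at this z (z outside [5.5, 21.5]); the cube at (12.5, 15.5) (footprint 26.5×17.5) is included at this height; the cube at (7, 16) (footprint 7×13.5) is included at this height; Taking the union: the regions partially overlap (shared area 20.25 mm²), so overlapping operands fuse into one piece — 2 connected regions. The result has 2 disconnected regions.

2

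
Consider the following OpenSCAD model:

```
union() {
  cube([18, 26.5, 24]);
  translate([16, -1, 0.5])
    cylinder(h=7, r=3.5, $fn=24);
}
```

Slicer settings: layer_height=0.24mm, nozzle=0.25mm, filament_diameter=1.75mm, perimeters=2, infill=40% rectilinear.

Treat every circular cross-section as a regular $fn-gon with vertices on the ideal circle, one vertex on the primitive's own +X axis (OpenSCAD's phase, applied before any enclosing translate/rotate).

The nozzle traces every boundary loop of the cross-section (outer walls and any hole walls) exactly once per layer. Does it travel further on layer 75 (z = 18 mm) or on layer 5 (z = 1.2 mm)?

Layer 75 (z = 18): the 18×26.5 cube contributes its full rectangle (perimeter 89.00 mm); the cylinder at (16, -1) does not reach this height (z outside [0.5, 7.5]); Taking the union: only the 18×26.5 cube is present, so the union is just that shape — boundary = 89.00 mm. So its perimeter = 89.00 mm. Layer 5 (z = 1.2): the 18×26.5 cube contributes its full rectangle (perimeter 89.00 mm); the cylinder at (16, -1): section is a regular 24-gon, circumradius r=3.5 (perimeter = 2·24·3.500·sin(180°/24) = 21.93 mm); Taking the union: the regions partially overlap (shared area 10.64 mm²), so the edge portions inside another operand are dropped and the merged outline is re-measured after clipping — boundary = 97.14 mm. So its perimeter = 97.14 mm. Layer 5 is larger (97.14 vs 89.00 mm).

layer 5 (z = 1.2 mm)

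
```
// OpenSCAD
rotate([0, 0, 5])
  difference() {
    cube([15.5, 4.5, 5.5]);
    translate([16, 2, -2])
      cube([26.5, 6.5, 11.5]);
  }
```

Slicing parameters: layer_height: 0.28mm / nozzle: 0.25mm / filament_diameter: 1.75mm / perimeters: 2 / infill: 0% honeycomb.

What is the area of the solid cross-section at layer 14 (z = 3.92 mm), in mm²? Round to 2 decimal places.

69.75 mm²

At z = 3.92 mm: the cube (footprint 15.5×4.5) is included at this height (area 69.75 mm²); the 26.5×6.5 cube at (16, 2) contributes its full rectangle (area 172.25 mm²); After the difference (first − rest): starting from the 15.5×4.5 cube (69.75 mm²), the 26.5×6.5 cube at (16, 2) misses the remaining region (no effect) — area = 69.75 mm²; (rotated 5° about Z; rotation is an isometry so areas/perimeters/island counts are preserved). Overall, the cross-section is a single solid region. Net area = 69.75 mm².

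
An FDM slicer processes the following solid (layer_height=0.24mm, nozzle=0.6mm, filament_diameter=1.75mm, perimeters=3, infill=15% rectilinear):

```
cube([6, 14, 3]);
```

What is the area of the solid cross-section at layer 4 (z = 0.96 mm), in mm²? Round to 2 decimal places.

At z = 0.96 mm: the 6×14 cube contributes its full rectangle (area 84.00 mm²). Overall, the cross-section is a single solid region. Net area = 84.00 mm².

84.00 mm²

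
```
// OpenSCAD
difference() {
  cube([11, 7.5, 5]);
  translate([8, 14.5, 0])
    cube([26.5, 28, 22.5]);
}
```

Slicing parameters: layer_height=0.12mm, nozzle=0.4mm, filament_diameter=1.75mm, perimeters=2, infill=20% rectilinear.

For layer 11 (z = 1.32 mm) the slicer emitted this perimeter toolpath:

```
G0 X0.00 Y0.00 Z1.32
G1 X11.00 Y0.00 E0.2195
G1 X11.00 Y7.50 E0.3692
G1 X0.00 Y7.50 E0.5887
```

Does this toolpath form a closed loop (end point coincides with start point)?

no

Start point (G0): (0.00, 0.00). End point (last G1): the path does not return to the start — open.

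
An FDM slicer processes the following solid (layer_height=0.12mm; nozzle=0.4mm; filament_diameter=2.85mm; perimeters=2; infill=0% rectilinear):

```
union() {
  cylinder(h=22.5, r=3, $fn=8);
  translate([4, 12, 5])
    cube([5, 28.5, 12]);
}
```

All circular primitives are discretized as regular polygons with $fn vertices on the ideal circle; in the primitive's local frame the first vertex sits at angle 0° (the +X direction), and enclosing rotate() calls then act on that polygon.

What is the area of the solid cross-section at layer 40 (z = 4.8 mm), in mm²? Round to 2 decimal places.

25.46 mm²

At z = 4.8 mm: the r=3 cylinder contributes a regular 8-gon of circumradius 3 (area = (8/2)·3.000²·sin(360°/8) = 25.46 mm²); the cube at (4, 12) is not intersected at this z (z outside [5, 17]); Merging all regions: only the r=3 cylinder is present, so the union is just that shape — area = 25.46 mm². Overall, the cross-section is a single solid region. Net area = 25.46 mm².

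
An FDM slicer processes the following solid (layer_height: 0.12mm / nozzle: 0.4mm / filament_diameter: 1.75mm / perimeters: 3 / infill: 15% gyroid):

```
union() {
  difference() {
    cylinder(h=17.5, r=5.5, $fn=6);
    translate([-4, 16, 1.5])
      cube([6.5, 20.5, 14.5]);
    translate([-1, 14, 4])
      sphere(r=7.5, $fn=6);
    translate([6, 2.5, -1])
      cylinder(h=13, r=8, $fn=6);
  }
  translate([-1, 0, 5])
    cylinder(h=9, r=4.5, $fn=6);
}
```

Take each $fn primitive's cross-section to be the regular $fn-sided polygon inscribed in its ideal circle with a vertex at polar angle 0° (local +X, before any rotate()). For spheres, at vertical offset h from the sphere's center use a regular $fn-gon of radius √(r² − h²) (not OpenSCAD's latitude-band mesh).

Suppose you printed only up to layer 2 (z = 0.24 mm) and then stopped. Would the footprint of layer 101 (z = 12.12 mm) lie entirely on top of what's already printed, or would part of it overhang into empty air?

Compare the two slices. At z = 0.24: the r=5.5 cylinder gives a regular 6-gon of circumradius 5.5 (constant along its height) (area = (6/2)·5.500²·sin(360°/6) = 78.59 mm²); the cube at (-4, 16) does not reach this height (z outside [1.5, 16]); the sphere at (-1, 14): section is a regular 6-gon, circumradius = √(r²−h²) = √(7.5²−3.76²) = 6.489 (area = (6/2)·6.489²·sin(360°/6) = 109.41 mm²); the r=8 cylinder at (6, 2.5) gives a regular 6-gon of circumradius 8 (constant along its height) (area = (6/2)·8.000²·sin(360°/6) = 166.28 mm²); After the difference (first − rest): starting from the r=5.5 cylinder (78.59 mm²), the r=7.5 sphere at (-1, 14) misses the remaining region (no effect); the r=8 cylinder at (6, 2.5) partially overlaps it — only the 41.39 mm² overlap (of its 166.28 mm²) is removed, clipping the outline — area = 37.20 mm²; the cylinder at (-1, 0) is absent (z outside [5, 14]); Taking the union: only the result so far is present, so the union is just that shape — area = 37.20 mm². At z = 12.12: the r=5.5 cylinder contributes a regular 6-gon of circumradius 5.5 (area = (6/2)·5.500²·sin(360°/6) = 78.59 mm²); the cube at (-4, 16) (footprint 6.5×20.5) is included at this height (area 133.25 mm²); the sphere at (-1, 14) does not reach this height (|z−center|=8.120 > r=7.5); the cylinder at (6, 2.5) is absent (z outside [-1, 12]); Subtracting the remaining from the first: starting from the r=5.5 cylinder (78.59 mm²), the 6.5×20.5 cube at (-4, 16) misses the remaining region (no effect) — area = 78.59 mm²; the r=4.5 cylinder at (-1, 0) contributes a regular 6-gon of circumradius 4.5 (area = (6/2)·4.500²·sin(360°/6) = 52.61 mm²); Combining (union): the r=4.5 cylinder at (-1, 0) lies entirely inside that combined region, so the union is just that combined region — area = 78.59 mm². Checking containment: at z = 12.12 the cross-section extends beyond the z = 0.24 cross-section by about 41.39 mm².

part overhangs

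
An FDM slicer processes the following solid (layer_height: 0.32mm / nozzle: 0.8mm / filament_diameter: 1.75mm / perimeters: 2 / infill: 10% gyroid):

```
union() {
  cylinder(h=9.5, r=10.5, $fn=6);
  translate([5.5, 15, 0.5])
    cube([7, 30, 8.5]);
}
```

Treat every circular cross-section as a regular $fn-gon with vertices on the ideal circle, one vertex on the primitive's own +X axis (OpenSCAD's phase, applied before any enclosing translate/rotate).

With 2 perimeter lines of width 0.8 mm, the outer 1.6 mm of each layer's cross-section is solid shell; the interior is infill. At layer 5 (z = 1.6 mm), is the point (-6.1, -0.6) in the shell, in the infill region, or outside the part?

infill

At z = 1.6 mm: the cylinder: section is a regular 6-gon, circumradius r=10.5; the cube at (5.5, 15) is present — its section is the full 7×30 rectangle; Taking the union: the 2 present regions are separate (no shared area or edge), so areas and boundary lengths simply add and each stays a separate island — 2 connected regions. Overall, the cross-section has 2 separate islands. The nearest boundary edge runs (-5.25, -9.09)→(-10.50, 0.00); distance from the point to it = 3.51 mm. (Shell/infill is judged within the island containing the point — the largest one.) The point is inside the cross-section and 3.51 mm from the nearest boundary — more than the 1.6 mm shell width (2 × 0.8), so it's in the infill interior.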